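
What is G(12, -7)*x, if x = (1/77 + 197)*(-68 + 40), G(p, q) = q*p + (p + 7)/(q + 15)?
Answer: 4953005/11 ≈ 4.5027e+5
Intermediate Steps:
G(p, q) = p*q + (7 + p)/(15 + q)
x = -60680/11 (x = (1/77 + 197)*(-28) = (15170/77)*(-28) = -60680/11 ≈ -5516.4)
G(12, -7)*x = ((7 + 12 + 12*(-7)² + 15*12*(-7))/(15 - 7))*(-60680/11) = ((7 + 12 + 12*49 - 1260)/8)*(-60680/11) = ((7 + 12 + 588 - 1260)/8)*(-60680/11) = ((⅛)*(-653))*(-60680/11) = -653/8*(-60680/11) = 4953005/11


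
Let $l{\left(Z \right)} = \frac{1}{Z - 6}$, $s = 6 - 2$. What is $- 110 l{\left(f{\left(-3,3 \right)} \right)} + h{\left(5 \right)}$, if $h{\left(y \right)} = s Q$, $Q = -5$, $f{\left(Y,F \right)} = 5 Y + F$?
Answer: $- \frac{125}{9} \approx -13.889$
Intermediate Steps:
$f{\left(Y,F \right)} = F + 5 Y$
$s = 4$
$h{\left(y \right)} = -20$ ($h{\left(y \right)} = 4 \left(-5\right) = -20$)
$l{\left(Z \right)} = \frac{1}{-6 + Z}$
$- 110 l{\left(f{\left(-3,3 \right)} \right)} + h{\left(5 \right)} = - \frac{110}{-6 + \left(3 + 5 \left(-3\right)\right)} - 20 = - \frac{110}{-6 + \left(3 - 15\right)} - 20 = - \frac{110}{-6 - 12} - 20 = - \frac{110}{-18} - 20 = \left(-110\right) \left(- \frac{1}{18}\right) - 20 = \frac{55}{9} - 20 = - \frac{125}{9}$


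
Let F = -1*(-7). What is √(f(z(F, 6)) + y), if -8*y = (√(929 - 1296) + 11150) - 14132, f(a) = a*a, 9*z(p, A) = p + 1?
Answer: √(484108 - 162*I*√367)/36 ≈ 19.327 - 0.06195*I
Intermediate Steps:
F = 7
z(p, A) = ⅑ + p/9 (z(p, A) = (p + 1)/9 = (1 + p)/9 = ⅑ + p/9)
f(a) = a²
y = 1491/4 - I*√367/8 (y = -((√(929 - 1296) + 11150) - 14132)/8 = -((√(-367) + 11150) - 14132)/8 = -((I*√367 + 11150) - 14132)/8 = -((11150 + I*√367) - 14132)/8 = -(-2982 + I*√367)/8 = 1491/4 - I*√367/8 ≈ 372.75 - 2.3947*I)
√(f(z(F, 6)) + y) = √((⅑ + (⅑)*7)² + (1491/4 - I*√367/8)) = √((⅑ + 7/9)² + (1491/4 - I*√367/8)) = √((8/9)² + (1491/4 - I*√367/8)) = √(64/81 + (1491/4 - I*√367/8)) = √(121027/324 - I*√367/8)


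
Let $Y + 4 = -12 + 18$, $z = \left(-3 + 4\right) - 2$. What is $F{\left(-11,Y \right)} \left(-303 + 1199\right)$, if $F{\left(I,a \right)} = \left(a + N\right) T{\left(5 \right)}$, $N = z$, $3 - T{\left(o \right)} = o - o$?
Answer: $2688$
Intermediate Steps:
$T{\left(o \right)} = 3$ ($T{\left(o \right)} = 3 - \left(o - o\right) = 3 - 0 = 3 + 0 = 3$)
$z = -1$ ($z = 1 - 2 = -1$)
$N = -1$
$Y = 2$ ($Y = -4 + \left(-12 + 18\right) = -4 + 6 = 2$)
$F{\left(I,a \right)} = -3 + 3 a$ ($F{\left(I,a \right)} = \left(a - 1\right) 3 = \left(-1 + a\right) 3 = -3 + 3 a$)
$F{\left(-11,Y \right)} \left(-303 + 1199\right) = \left(-3 + 3 \cdot 2\right) \left(-303 + 1199\right) = \left(-3 + 6\right) 896 = 3 \cdot 896 = 2688$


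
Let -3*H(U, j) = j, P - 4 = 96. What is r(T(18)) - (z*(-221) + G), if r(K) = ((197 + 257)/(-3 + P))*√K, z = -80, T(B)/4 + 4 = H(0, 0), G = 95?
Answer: -17775 + 1816*I/97 ≈ -17775.0 + 18.722*I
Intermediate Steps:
P = 100 (P = 4 + 96 = 100)
H(U, j) = -j/3
T(B) = -16 (T(B) = -16 + 4*(-⅓*0) = -16 + 4*0 = -16 + 0 = -16)
r(K) = 454*√K/97 (r(K) = ((197 + 257)/(-3 + 100))*√K = (454/97)*√K = (454*(1/97))*√K = 454*√K/97)
r(T(18)) - (z*(-221) + G) = 454*√(-16)/97 - (-80*(-221) + 95) = 454*(4*I)/97 - (17680 + 95) = 1816*I/97 - 1*17775 = 1816*I/97 - 17775 = -17775 + 1816*I/97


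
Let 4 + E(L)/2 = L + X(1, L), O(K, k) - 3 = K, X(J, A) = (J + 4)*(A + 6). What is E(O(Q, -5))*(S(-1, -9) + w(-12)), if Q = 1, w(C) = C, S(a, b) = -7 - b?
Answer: -1000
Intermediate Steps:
X(J, A) = (4 + J)*(6 + A)
O(K, k) = 3 + K
E(L) = 52 + 12*L (E(L) = -8 + 2*(L + (24 + 4*L + 6*1 + L*1)) = -8 + 2*(L + (24 + 4*L + 6 + L)) = -8 + 2*(L + (30 + 5*L)) = -8 + 2*(30 + 6*L) = -8 + (60 + 12*L) = 52 + 12*L)
E(O(Q, -5))*(S(-1, -9) + w(-12)) = (52 + 12*(3 + 1))*((-7 - 1*(-9)) - 12) = (52 + 12*4)*((-7 + 9) - 12) = (52 + 48)*(2 - 12) = 100*(-10) = -1000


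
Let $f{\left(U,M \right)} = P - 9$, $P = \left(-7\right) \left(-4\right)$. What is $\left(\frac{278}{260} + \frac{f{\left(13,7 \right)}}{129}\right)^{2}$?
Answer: $\frac{416200801}{281232900} \approx 1.4799$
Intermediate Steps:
$P = 28$
$f{\left(U,M \right)} = 19$ ($f{\left(U,M \right)} = 28 - 9 = 19$)
$\left(\frac{278}{260} + \frac{f{\left(13,7 \right)}}{129}\right)^{2} = \left(\frac{278}{260} + \frac{19}{129}\right)^{2} = \left(278 \cdot \frac{1}{260} + 19 \cdot \frac{1}{129}\right)^{2} = \left(\frac{139}{130} + \frac{19}{129}\right)^{2} = \left(\frac{20401}{16770}\right)^{2} = \frac{416200801}{281232900}$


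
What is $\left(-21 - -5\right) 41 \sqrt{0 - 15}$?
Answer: $- 656 i \sqrt{15} \approx - 2540.7 i$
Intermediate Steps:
$\left(-21 - -5\right) 41 \sqrt{0 - 15} = \left(-21 + 5\right) 41 \sqrt{-15} = \left(-16\right) 41 i \sqrt{15} = - 656 i \sqrt{15}$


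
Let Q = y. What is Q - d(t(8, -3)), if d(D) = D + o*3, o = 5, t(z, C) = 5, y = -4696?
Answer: -4716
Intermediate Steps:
Q = -4696
d(D) = 15 + D (d(D) = D + 5*3 = D + 15 = 15 + D)
Q - d(t(8, -3)) = -4696 - (15 + 5) = -4696 - 1*20 = -4696 - 20 = -4716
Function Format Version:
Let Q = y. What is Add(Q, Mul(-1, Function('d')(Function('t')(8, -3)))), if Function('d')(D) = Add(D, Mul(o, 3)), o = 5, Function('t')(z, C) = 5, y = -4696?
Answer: -4716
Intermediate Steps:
Q = -4696
Function('d')(D) = Add(15, D) (Function('d')(D) = Add(D, Mul(5, 3)) = Add(D, 15) = Add(15, D))
Add(Q, Mul(-1, Function('d')(Function('t')(8, -3)))) = Add(-4696, Mul(-1, Add(15, 5))) = Add(-4696, Mul(-1, 20)) = Add(-4696, -20) = -4716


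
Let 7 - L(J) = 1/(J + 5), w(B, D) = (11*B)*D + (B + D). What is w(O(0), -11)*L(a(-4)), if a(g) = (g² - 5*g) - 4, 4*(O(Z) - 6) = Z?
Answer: -188598/37 ≈ -5097.2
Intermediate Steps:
O(Z) = 6 + Z/4
a(g) = -4 + g² - 5*g
w(B, D) = B + D + 11*B*D (w(B, D) = 11*B*D + (B + D) = B + D + 11*B*D)
L(J) = 7 - 1/(5 + J) (L(J) = 7 - 1/(J + 5) = 7 - 1/(5 + J))
w(O(0), -11)*L(a(-4)) = ((6 + (¼)*0) - 11 + 11*(6 + (¼)*0)*(-11))*((34 + 7*(-4 + (-4)² - 5*(-4)))/(5 + (-4 + (-4)² - 5*(-4)))) = ((6 + 0) - 11 + 11*(6 + 0)*(-11))*((34 + 7*(-4 + 16 + 20))/(5 + (-4 + 16 + 20))) = (6 - 11 + 11*6*(-11))*((34 + 7*32)/(5 + 32)) = (6 - 11 - 726)*((34 + 224)/37) = -731*258/37 = -188598/37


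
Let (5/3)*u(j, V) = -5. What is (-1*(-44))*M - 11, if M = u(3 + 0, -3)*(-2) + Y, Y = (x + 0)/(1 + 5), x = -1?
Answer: 737/3 ≈ 245.67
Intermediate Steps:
u(j, V) = -3 (u(j, V) = (⅗)*(-5) = -3)
Y = -⅙ (Y = (-1 + 0)/(1 + 5) = -1/6 = -1*⅙ = -⅙ ≈ -0.16667)
M = 35/6 (M = -3*(-2) - ⅙ = 6 - ⅙ = 35/6 ≈ 5.8333)
(-1*(-44))*M - 11 = -1*(-44)*(35/6) - 11 = 44*(35/6) - 11 = 770/3 - 11 = 737/3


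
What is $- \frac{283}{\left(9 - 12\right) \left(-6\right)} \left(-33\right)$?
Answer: $\frac{3113}{6} \approx 518.83$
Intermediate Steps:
$- \frac{283}{\left(9 - 12\right) \left(-6\right)} \left(-33\right) = - \frac{283}{\left(-3\right) \left(-6\right)} \left(-33\right) = - \frac{283}{18} \left(-33\right) = \left(-283\right) \frac{1}{18} \left(-33\right) = \left(- \frac{283}{18}\right) \left(-33\right) = \frac{3113}{6}$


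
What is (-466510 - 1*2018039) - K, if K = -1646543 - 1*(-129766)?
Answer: -967772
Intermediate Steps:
K = -1516777 (K = -1646543 + 129766 = -1516777)
(-466510 - 1*2018039) - K = (-466510 - 1*2018039) - 1*(-1516777) = (-466510 - 2018039) + 1516777 = -2484549 + 1516777 = -967772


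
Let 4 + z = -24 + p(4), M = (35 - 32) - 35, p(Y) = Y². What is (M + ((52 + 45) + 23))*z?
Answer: -1056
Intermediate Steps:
M = -32 (M = 3 - 35 = -32)
z = -12 (z = -4 + (-24 + 4²) = -4 + (-24 + 16) = -4 - 8 = -12)
(M + ((52 + 45) + 23))*z = (-32 + ((52 + 45) + 23))*(-12) = (-32 + (97 + 23))*(-12) = (-32 + 120)*(-12) = 88*(-12) = -1056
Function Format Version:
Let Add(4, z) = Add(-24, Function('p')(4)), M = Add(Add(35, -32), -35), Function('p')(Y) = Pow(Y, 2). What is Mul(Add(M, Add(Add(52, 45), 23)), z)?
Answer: -1056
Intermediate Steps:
M = -32 (M = Add(3, -35) = -32)
z = -12 (z = Add(-4, Add(-24, Pow(4, 2))) = Add(-4, Add(-24, 16)) = Add(-4, -8) = -12)
Mul(Add(M, Add(Add(52, 45), 23)), z) = Mul(Add(-32, Add(Add(52, 45), 23)), -12) = Mul(Add(-32, Add(97, 23)), -12) = Mul(Add(-32, 120), -12) = Mul(88, -12) = -1056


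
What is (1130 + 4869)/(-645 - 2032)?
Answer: -5999/2677 ≈ -2.2409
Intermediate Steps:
(1130 + 4869)/(-645 - 2032) = 5999/(-2677) = 5999*(-1/2677) = -5999/2677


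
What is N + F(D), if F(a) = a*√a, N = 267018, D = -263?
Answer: 267018 - 263*I*√263 ≈ 2.6702e+5 - 4265.1*I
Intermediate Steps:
F(a) = a^(3/2)
N + F(D) = 267018 + (-263)^(3/2) = 267018 - 263*I*√263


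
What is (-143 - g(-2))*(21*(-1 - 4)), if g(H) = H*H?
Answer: 15435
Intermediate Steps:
g(H) = H**2
(-143 - g(-2))*(21*(-1 - 4)) = (-143 - 1*(-2)**2)*(21*(-1 - 4)) = (-143 - 1*4)*(21*(-5)) = (-143 - 4)*(-105) = -147*(-105) = 15435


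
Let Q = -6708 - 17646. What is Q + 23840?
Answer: -514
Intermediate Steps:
Q = -24354
Q + 23840 = -24354 + 23840 = -514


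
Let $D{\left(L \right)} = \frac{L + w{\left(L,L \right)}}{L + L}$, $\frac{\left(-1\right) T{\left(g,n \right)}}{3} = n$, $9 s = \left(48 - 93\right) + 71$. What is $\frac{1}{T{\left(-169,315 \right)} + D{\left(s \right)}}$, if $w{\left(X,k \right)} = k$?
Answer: $- \frac{1}{944} \approx -0.0010593$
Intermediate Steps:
$s = \frac{26}{9}$ ($s = \frac{\left(48 - 93\right) + 71}{9} = \frac{-45 + 71}{9} = \frac{1}{9} \cdot 26 = \frac{26}{9} \approx 2.8889$)
$T{\left(g,n \right)} = - 3 n$
$D{\left(L \right)} = 1$ ($D{\left(L \right)} = \frac{L + L}{L + L} = \frac{2 L}{2 L} = 2 L \frac{1}{2 L} = 1$)
$\frac{1}{T{\left(-169,315 \right)} + D{\left(s \right)}} = \frac{1}{\left(-3\right) 315 + 1} = \frac{1}{-945 + 1} = \frac{1}{-944} = - \frac{1}{944}$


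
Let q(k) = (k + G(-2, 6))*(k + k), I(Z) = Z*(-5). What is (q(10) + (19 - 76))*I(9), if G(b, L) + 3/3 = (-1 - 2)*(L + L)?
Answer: 26865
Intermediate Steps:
G(b, L) = -1 - 6*L (G(b, L) = -1 + (-1 - 2)*(L + L) = -1 - 6*L)
I(Z) = -5*Z
q(k) = 2*k*(-37 + k) (q(k) = (k + (-1 - 6*6))*(k + k) = (k + (-1 - 36))*(2*k) = (k - 37)*(2*k) = (-37 + k)*(2*k) = 2*k*(-37 + k))
(q(10) + (19 - 76))*I(9) = (2*10*(-37 + 10) + (19 - 76))*(-5*9) = (2*10*(-27) - 57)*(-45) = (-540 - 57)*(-45) = -597*(-45) = 26865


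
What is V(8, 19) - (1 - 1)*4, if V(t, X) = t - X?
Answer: -11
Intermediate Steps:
V(8, 19) - (1 - 1)*4 = (8 - 1*19) - (1 - 1)*4 = (8 - 19) - 0*4 = -11 - 1*0 = -11 + 0 = -11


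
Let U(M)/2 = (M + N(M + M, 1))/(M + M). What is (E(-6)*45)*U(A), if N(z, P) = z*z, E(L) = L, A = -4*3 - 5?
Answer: 18090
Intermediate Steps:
A = -17 (A = -12 - 5 = -17)
N(z, P) = z²
U(M) = (M + 4*M²)/M (U(M) = 2*((M + (M + M)²)/(M + M)) = 2*((M + (2*M)²)/((2*M))) = 2*((M + 4*M²)*(1/(2*M))) = 2*((M + 4*M²)/(2*M)) = (M + 4*M²)/M)
(E(-6)*45)*U(A) = (-6*45)*(1 + 4*(-17)) = -270*(1 - 68) = -270*(-67) = 18090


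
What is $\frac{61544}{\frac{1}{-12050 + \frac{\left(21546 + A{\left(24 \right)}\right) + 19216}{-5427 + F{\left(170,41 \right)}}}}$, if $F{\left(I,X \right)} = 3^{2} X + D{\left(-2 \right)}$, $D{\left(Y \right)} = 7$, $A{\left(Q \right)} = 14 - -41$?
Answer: $- \frac{3748359906648}{5051} \approx -7.421 \cdot 10^{8}$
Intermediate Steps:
$A{\left(Q \right)} = 55$ ($A{\left(Q \right)} = 14 + 41 = 55$)
$F{\left(I,X \right)} = 7 + 9 X$ ($F{\left(I,X \right)} = 3^{2} X + 7 = 9 X + 7 = 7 + 9 X$)
$\frac{61544}{\frac{1}{-12050 + \frac{\left(21546 + A{\left(24 \right)}\right) + 19216}{-5427 + F{\left(170,41 \right)}}}} = \frac{61544}{\frac{1}{-12050 + \frac{\left(21546 + 55\right) + 19216}{-5427 + \left(7 + 9 \cdot 41\right)}}} = \frac{61544}{\frac{1}{-12050 + \frac{21601 + 19216}{-5427 + \left(7 + 369\right)}}} = \frac{61544}{\frac{1}{-12050 + \frac{40817}{-5427 + 376}}} = \frac{61544}{\frac{1}{-12050 + \frac{40817}{-5051}}} = \frac{61544}{\frac{1}{-12050 + 40817 \left(- \frac{1}{5051}\right)}} = \frac{61544}{\frac{1}{-12050 - \frac{40817}{5051}}} = \frac{61544}{\frac{1}{- \frac{60905367}{5051}}} = \frac{61544}{- \frac{5051}{60905367}} = 61544 \left(- \frac{60905367}{5051}\right) = - \frac{3748359906648}{5051}$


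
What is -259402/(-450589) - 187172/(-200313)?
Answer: 136299237134/90258834357 ≈ 1.5101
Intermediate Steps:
-259402/(-450589) - 187172/(-200313) = -259402*(-1/450589) - 187172*(-1/200313) = 259402/450589 + 187172/200313 = 136299237134/90258834357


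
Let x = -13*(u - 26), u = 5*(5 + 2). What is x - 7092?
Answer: -7209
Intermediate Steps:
u = 35 (u = 5*7 = 35)
x = -117 (x = -13*(35 - 26) = -13*9 = -117)
x - 7092 = -117 - 7092 = -7209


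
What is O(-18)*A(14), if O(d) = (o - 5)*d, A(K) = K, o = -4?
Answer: 2268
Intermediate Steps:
O(d) = -9*d (O(d) = (-4 - 5)*d = -9*d)
O(-18)*A(14) = -9*(-18)*14 = 162*14 = 2268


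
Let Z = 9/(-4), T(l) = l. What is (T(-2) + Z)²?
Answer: 289/16 ≈ 18.063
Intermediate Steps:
Z = -9/4 (Z = 9*(-¼) = -9/4 ≈ -2.2500)
(T(-2) + Z)² = (-2 - 9/4)² = (-17/4)² = 289/16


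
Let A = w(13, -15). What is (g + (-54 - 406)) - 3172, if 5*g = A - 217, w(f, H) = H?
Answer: -18392/5 ≈ -3678.4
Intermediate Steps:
A = -15
g = -232/5 (g = (-15 - 217)/5 = (⅕)*(-232) = -232/5 ≈ -46.400)
(g + (-54 - 406)) - 3172 = (-232/5 + (-54 - 406)) - 3172 = (-232/5 - 460) - 3172 = -2532/5 - 3172 = -18392/5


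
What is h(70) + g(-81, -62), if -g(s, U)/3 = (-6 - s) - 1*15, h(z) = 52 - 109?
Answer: -237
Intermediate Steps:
h(z) = -57
g(s, U) = 63 + 3*s (g(s, U) = -3*((-6 - s) - 1*15) = -3*((-6 - s) - 15) = -3*(-21 - s) = 63 + 3*s)
h(70) + g(-81, -62) = -57 + (63 + 3*(-81)) = -57 + (63 - 243) = -57 - 180 = -237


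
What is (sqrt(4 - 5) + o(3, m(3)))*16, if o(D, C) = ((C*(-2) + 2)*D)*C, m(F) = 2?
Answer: -192 + 16*I ≈ -192.0 + 16.0*I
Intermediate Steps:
o(D, C) = C*D*(2 - 2*C) (o(D, C) = ((-2*C + 2)*D)*C = ((2 - 2*C)*D)*C = (D*(2 - 2*C))*C = C*D*(2 - 2*C))
(sqrt(4 - 5) + o(3, m(3)))*16 = (sqrt(4 - 5) + 2*2*3*(1 - 1*2))*16 = (sqrt(-1) + 2*2*3*(1 - 2))*16 = (I + 2*2*3*(-1))*16 = (I - 12)*16 = (-12 + I)*16 = -192 + 16*I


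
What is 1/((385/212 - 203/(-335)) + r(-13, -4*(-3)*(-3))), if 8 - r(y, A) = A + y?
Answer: 71020/4220151 ≈ 0.016829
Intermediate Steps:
r(y, A) = 8 - A - y (r(y, A) = 8 - (A + y) = 8 + (-A - y) = 8 - A - y)
1/((385/212 - 203/(-335)) + r(-13, -4*(-3)*(-3))) = 1/((385/212 - 203/(-335)) + (8 - (-4*(-3))*(-3) - 1*(-13))) = 1/((385*(1/212) - 203*(-1/335)) + (8 - 12*(-3) + 13)) = 1/((385/212 + 203/335) + (8 - 1*(-36) + 13)) = 1/(172011/71020 + (8 + 36 + 13)) = 1/(172011/71020 + 57) = 1/(4220151/71020) = 71020/4220151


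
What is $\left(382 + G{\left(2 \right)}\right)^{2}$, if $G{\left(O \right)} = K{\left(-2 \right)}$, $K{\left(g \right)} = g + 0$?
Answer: $144400$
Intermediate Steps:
$K{\left(g \right)} = g$
$G{\left(O \right)} = -2$
$\left(382 + G{\left(2 \right)}\right)^{2} = \left(382 - 2\right)^{2} = 380^{2} = 144400$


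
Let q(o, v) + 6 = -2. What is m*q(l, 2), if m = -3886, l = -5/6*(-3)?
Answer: 31088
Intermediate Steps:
l = 5/2 (l = -5*1/6*(-3) = -5/6*(-3) = 5/2 ≈ 2.5000)
q(o, v) = -8 (q(o, v) = -6 - 2 = -8)
m*q(l, 2) = -3886*(-8) = 31088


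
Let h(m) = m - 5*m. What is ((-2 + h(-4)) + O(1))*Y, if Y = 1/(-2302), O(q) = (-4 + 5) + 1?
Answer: -8/1151 ≈ -0.0069505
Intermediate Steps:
h(m) = -4*m
O(q) = 2 (O(q) = 1 + 1 = 2)
Y = -1/2302 ≈ -0.00043440
((-2 + h(-4)) + O(1))*Y = ((-2 - 4*(-4)) + 2)*(-1/2302) = ((-2 + 16) + 2)*(-1/2302) = (14 + 2)*(-1/2302) = 16*(-1/2302) = -8/1151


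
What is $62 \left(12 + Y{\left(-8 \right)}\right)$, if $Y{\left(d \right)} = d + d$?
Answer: $-248$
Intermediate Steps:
$Y{\left(d \right)} = 2 d$
$62 \left(12 + Y{\left(-8 \right)}\right) = 62 \left(12 + 2 \left(-8\right)\right) = 62 \left(12 - 16\right) = 62 \left(-4\right) = -248$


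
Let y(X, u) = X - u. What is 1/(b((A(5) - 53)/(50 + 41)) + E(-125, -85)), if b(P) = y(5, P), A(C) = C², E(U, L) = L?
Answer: -13/1036 ≈ -0.012548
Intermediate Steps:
b(P) = 5 - P
1/(b((A(5) - 53)/(50 + 41)) + E(-125, -85)) = 1/((5 - (5² - 53)/(50 + 41)) - 85) = 1/((5 - (25 - 53)/91) - 85) = 1/((5 - (-28)/91) - 85) = 1/((5 - 1*(-4/13)) - 85) = 1/((5 + 4/13) - 85) = 1/(69/13 - 85) = 1/(-1036/13) = -13/1036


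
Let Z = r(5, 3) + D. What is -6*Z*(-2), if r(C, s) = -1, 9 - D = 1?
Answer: 84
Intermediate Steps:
D = 8 (D = 9 - 1*1 = 9 - 1 = 8)
Z = 7 (Z = -1 + 8 = 7)
-6*Z*(-2) = -6*7*(-2) = -42*(-2) = 84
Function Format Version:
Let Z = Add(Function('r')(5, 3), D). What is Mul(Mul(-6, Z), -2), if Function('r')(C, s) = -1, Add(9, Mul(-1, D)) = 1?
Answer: 84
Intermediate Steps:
D = 8 (D = Add(9, Mul(-1, 1)) = Add(9, -1) = 8)
Z = 7 (Z = Add(-1, 8) = 7)
Mul(Mul(-6, Z), -2) = Mul(Mul(-6, 7), -2) = Mul(-42, -2) = 84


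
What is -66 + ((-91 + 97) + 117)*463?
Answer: 56883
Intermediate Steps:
-66 + ((-91 + 97) + 117)*463 = -66 + (6 + 117)*463 = -66 + 123*463 = -66 + 56949 = 56883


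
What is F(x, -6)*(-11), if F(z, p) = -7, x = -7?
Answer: 77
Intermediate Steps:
F(x, -6)*(-11) = -7*(-11) = 77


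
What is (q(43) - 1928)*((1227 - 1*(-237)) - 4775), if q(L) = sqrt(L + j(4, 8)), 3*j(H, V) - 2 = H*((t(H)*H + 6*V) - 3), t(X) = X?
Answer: 6383608 - 16555*sqrt(5) ≈ 6.3466e+6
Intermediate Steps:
j(H, V) = 2/3 + H*(-3 + H**2 + 6*V)/3 (j(H, V) = 2/3 + (H*((H*H + 6*V) - 3))/3 = 2/3 + (H*((H**2 + 6*V) - 3))/3 = 2/3 + (H*(-3 + H**2 + 6*V))/3 = 2/3 + H*(-3 + H**2 + 6*V)/3)
q(L) = sqrt(82 + L) (q(L) = sqrt(L + (2/3 - 1*4 + (1/3)*4**3 + 2*4*8)) = sqrt(L + (2/3 - 4 + (1/3)*64 + 64)) = sqrt(L + (2/3 - 4 + 64/3 + 64)) = sqrt(L + 82) = sqrt(82 + L))
(q(43) - 1928)*((1227 - 1*(-237)) - 4775) = (sqrt(82 + 43) - 1928)*((1227 - 1*(-237)) - 4775) = (sqrt(125) - 1928)*((1227 + 237) - 4775) = (5*sqrt(5) - 1928)*(1464 - 4775) = (-1928 + 5*sqrt(5))*(-3311) = 6383608 - 16555*sqrt(5)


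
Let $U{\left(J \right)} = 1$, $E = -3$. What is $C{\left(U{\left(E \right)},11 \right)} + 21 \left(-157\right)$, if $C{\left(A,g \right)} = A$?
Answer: $-3296$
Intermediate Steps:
$C{\left(U{\left(E \right)},11 \right)} + 21 \left(-157\right) = 1 + 21 \left(-157\right) = 1 - 3297 = -3296$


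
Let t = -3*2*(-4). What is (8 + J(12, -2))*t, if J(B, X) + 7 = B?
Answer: 312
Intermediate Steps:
t = 24 (t = -6*(-4) = 24)
J(B, X) = -7 + B
(8 + J(12, -2))*t = (8 + (-7 + 12))*24 = (8 + 5)*24 = 13*24 = 312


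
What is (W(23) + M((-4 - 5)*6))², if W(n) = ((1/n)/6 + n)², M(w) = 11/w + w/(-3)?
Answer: 977100886683769/3264065424 ≈ 2.9935e+5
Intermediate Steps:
M(w) = 11/w - w/3 (M(w) = 11/w + w*(-⅓) = 11/w - w/3)
W(n) = (n + 1/(6*n))² (W(n) = ((⅙)/n + n)² = (1/(6*n) + n)² = (n + 1/(6*n))²)
(W(23) + M((-4 - 5)*6))² = ((1/36)*(1 + 6*23²)²/23² + (11/(((-4 - 5)*6)) - (-4 - 5)*6/3))² = ((1/36)*(1/529)*(1 + 6*529)² + (11/((-9*6)) - (-3)*6))² = ((1/36)*(1/529)*(1 + 3174)² + (11/(-54) - ⅓*(-54)))² = ((1/36)*(1/529)*3175² + (11*(-1/54) + 18))² = ((1/36)*(1/529)*10080625 + (-11/54 + 18))² = (10080625/19044 + 961/54)² = (31258613/57132)² = 977100886683769/3264065424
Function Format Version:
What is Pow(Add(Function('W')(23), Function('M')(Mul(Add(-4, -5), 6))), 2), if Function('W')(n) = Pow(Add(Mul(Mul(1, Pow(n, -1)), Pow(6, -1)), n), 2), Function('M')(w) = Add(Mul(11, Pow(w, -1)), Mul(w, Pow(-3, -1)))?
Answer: Rational(977100886683769, 3264065424) ≈ 2.9935e+5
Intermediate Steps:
Function('M')(w) = Add(Mul(11, Pow(w, -1)), Mul(Rational(-1, 3), w)) (Function('M')(w) = Add(Mul(11, Pow(w, -1)), Mul(w, Rational(-1, 3))) = Add(Mul(11, Pow(w, -1)), Mul(Rational(-1, 3), w)))
Function('W')(n) = Pow(Add(n, Mul(Rational(1, 6), Pow(n, -1))), 2) (Function('W')(n) = Pow(Add(Mul(Pow(n, -1), Rational(1, 6)), n), 2) = Pow(Add(Mul(Rational(1, 6), Pow(n, -1)), n), 2) = Pow(Add(n, Mul(Rational(1, 6), Pow(n, -1))), 2))
Pow(Add(Function('W')(23), Function('M')(Mul(Add(-4, -5), 6))), 2) = Pow(Add(Mul(Rational(1, 36), Pow(23, -2), Pow(Add(1, Mul(6, Pow(23, 2))), 2)), Add(Mul(11, Pow(Mul(Add(-4, -5), 6), -1)), Mul(Rational(-1, 3), Mul(Add(-4, -5), 6)))), 2) = Pow(Add(Mul(Rational(1, 36), Rational(1, 529), Pow(Add(1, Mul(6, 529)), 2)), Add(Mul(11, Pow(Mul(-9, 6), -1)), Mul(Rational(-1, 3), Mul(-9, 6)))), 2) = Pow(Add(Mul(Rational(1, 36), Rational(1, 529), Pow(Add(1, 3174), 2)), Add(Mul(11, Pow(-54, -1)), Mul(Rational(-1, 3), -54))), 2) = Pow(Add(Mul(Rational(1, 36), Rational(1, 529), Pow(3175, 2)), Add(Mul(11, Rational(-1, 54)), 18)), 2) = Pow(Add(Mul(Rational(1, 36), Rational(1, 529), 10080625), Add(Rational(-11, 54), 18)), 2) = Pow(Add(Rational(10080625, 19044), Rational(961, 54)), 2) = Pow(Rational(31258613, 57132), 2) = Rational(977100886683769, 3264065424)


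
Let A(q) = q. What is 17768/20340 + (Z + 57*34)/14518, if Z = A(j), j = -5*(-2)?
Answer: 37197268/36912015 ≈ 1.0077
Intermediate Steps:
j = 10
Z = 10
17768/20340 + (Z + 57*34)/14518 = 17768/20340 + (10 + 57*34)/14518 = 17768*(1/20340) + (10 + 1938)*(1/14518) = 4442/5085 + 1948*(1/14518) = 4442/5085 + 974/7259 = 37197268/36912015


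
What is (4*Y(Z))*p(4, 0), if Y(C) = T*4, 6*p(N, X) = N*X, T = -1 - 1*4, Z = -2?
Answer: 0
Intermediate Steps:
T = -5 (T = -1 - 4 = -5)
p(N, X) = N*X/6 (p(N, X) = (N*X)/6 = N*X/6)
Y(C) = -20 (Y(C) = -5*4 = -20)
(4*Y(Z))*p(4, 0) = (4*(-20))*((⅙)*4*0) = -80*0 = 0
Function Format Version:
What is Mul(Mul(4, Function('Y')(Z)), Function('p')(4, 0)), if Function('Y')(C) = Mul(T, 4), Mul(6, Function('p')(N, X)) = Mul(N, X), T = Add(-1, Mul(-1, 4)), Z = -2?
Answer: 0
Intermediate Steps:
T = -5 (T = Add(-1, -4) = -5)
Function('p')(N, X) = Mul(Rational(1, 6), N, X) (Function('p')(N, X) = Mul(Rational(1, 6), Mul(N, X)) = Mul(Rational(1, 6), N, X))
Function('Y')(C) = -20 (Function('Y')(C) = Mul(-5, 4) = -20)
Mul(Mul(4, Function('Y')(Z)), Function('p')(4, 0)) = Mul(Mul(4, -20), Mul(Rational(1, 6), 4, 0)) = Mul(-80, 0) = 0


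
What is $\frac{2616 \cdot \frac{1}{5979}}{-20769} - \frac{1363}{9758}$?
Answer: $- \frac{1151564203}{8243044014} \approx -0.1397$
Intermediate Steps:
$\frac{2616 \cdot \frac{1}{5979}}{-20769} - \frac{1363}{9758} = 2616 \cdot \frac{1}{5979} \left(- \frac{1}{20769}\right) - \frac{1363}{9758} = \frac{872}{1993} \left(- \frac{1}{20769}\right) - \frac{1363}{9758} = - \frac{872}{41392617} - \frac{1363}{9758} = - \frac{1151564203}{8243044014}$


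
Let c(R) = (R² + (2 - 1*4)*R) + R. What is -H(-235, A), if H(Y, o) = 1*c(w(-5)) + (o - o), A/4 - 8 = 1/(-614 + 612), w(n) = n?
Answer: -30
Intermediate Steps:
c(R) = R² - R (c(R) = (R² + (2 - 4)*R) + R = (R² - 2*R) + R = R² - R)
A = 30 (A = 32 + 4/(-614 + 612) = 32 + 4/(-2) = 32 + 4*(-½) = 32 - 2 = 30)
H(Y, o) = 30 (H(Y, o) = 1*(-5*(-1 - 5)) + (o - o) = 1*(-5*(-6)) + 0 = 1*30 + 0 = 30 + 0 = 30)
-H(-235, A) = -1*30 = -30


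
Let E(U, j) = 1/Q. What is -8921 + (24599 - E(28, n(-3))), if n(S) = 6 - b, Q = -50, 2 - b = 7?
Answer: 783901/50 ≈ 15678.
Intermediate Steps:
b = -5 (b = 2 - 1*7 = 2 - 7 = -5)
n(S) = 11 (n(S) = 6 - 1*(-5) = 6 + 5 = 11)
E(U, j) = -1/50 (E(U, j) = 1/(-50) = -1/50)
-8921 + (24599 - E(28, n(-3))) = -8921 + (24599 - 1*(-1/50)) = -8921 + (24599 + 1/50) = -8921 + 1229951/50 = 783901/50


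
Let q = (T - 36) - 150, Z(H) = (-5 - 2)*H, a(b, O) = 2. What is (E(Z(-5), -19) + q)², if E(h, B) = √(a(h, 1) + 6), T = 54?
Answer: 17432 - 528*√2 ≈ 16685.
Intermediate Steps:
Z(H) = -7*H
E(h, B) = 2*√2 (E(h, B) = √(2 + 6) = √8 = 2*√2)
q = -132 (q = (54 - 36) - 150 = 18 - 150 = -132)
(E(Z(-5), -19) + q)² = (2*√2 - 132)² = (-132 + 2*√2)²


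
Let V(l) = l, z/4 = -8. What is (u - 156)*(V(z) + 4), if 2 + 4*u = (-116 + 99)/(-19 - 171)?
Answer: 832461/190 ≈ 4381.4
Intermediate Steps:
z = -32 (z = 4*(-8) = -32)
u = -363/760 (u = -1/2 + ((-116 + 99)/(-19 - 171))/4 = -1/2 + (-17/(-190))/4 = -1/2 + (-17*(-1/190))/4 = -1/2 + (1/4)*(17/190) = -1/2 + 17/760 = -363/760 ≈ -0.47763)
(u - 156)*(V(z) + 4) = (-363/760 - 156)*(-32 + 4) = -118923/760*(-28) = 832461/190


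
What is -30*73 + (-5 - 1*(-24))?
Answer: -2171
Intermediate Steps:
-30*73 + (-5 - 1*(-24)) = -2190 + (-5 + 24) = -2190 + 19 = -2171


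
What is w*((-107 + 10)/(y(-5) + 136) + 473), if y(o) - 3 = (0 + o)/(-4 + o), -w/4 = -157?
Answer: 593215/2 ≈ 2.9661e+5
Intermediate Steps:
w = 628 (w = -4*(-157) = 628)
y(o) = 3 + o/(-4 + o) (y(o) = 3 + (0 + o)/(-4 + o) = 3 + o/(-4 + o))
w*((-107 + 10)/(y(-5) + 136) + 473) = 628*((-107 + 10)/(4*(-3 - 5)/(-4 - 5) + 136) + 473) = 628*(-97/(4*(-8)/(-9) + 136) + 473) = 628*(-97/(4*(-⅑)*(-8) + 136) + 473) = 628*(-97/(32/9 + 136) + 473) = 628*(-97/1256/9 + 473) = 628*(-97*9/1256 + 473) = 628*(-873/1256 + 473) = 628*(593215/1256) = 593215/2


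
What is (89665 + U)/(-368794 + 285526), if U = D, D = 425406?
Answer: -515071/83268 ≈ -6.1857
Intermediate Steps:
U = 425406
(89665 + U)/(-368794 + 285526) = (89665 + 425406)/(-368794 + 285526) = 515071/(-83268) = 515071*(-1/83268) = -515071/83268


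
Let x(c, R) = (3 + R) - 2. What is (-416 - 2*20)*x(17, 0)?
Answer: -456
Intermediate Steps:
x(c, R) = 1 + R
(-416 - 2*20)*x(17, 0) = (-416 - 2*20)*(1 + 0) = (-416 - 40)*1 = -456*1 = -456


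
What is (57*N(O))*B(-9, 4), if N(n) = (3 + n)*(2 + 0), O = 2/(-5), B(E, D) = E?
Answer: -13338/5 ≈ -2667.6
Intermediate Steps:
O = -⅖ (O = 2*(-⅕) = -⅖ ≈ -0.40000)
N(n) = 6 + 2*n (N(n) = (3 + n)*2 = 6 + 2*n)
(57*N(O))*B(-9, 4) = (57*(6 + 2*(-⅖)))*(-9) = (57*(6 - ⅘))*(-9) = (57*(26/5))*(-9) = (1482/5)*(-9) = -13338/5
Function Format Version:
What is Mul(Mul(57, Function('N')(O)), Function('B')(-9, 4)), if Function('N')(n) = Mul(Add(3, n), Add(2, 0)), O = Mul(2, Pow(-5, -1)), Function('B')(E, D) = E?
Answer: Rational(-13338, 5) ≈ -2667.6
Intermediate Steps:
O = Rational(-2, 5) (O = Mul(2, Rational(-1, 5)) = Rational(-2, 5) ≈ -0.40000)
Function('N')(n) = Add(6, Mul(2, n)) (Function('N')(n) = Mul(Add(3, n), 2) = Add(6, Mul(2, n)))
Mul(Mul(57, Function('N')(O)), Function('B')(-9, 4)) = Mul(Mul(57, Add(6, Mul(2, Rational(-2, 5)))), -9) = Mul(Mul(57, Add(6, Rational(-4, 5))), -9) = Mul(Mul(57, Rational(26, 5)), -9) = Mul(Rational(1482, 5), -9) = Rational(-13338, 5)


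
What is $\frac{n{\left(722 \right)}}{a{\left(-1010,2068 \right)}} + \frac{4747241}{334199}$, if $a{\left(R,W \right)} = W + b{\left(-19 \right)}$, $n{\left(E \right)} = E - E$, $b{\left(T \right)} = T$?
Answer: $\frac{4747241}{334199} \approx 14.205$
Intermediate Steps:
$n{\left(E \right)} = 0$
$a{\left(R,W \right)} = -19 + W$ ($a{\left(R,W \right)} = W - 19 = -19 + W$)
$\frac{n{\left(722 \right)}}{a{\left(-1010,2068 \right)}} + \frac{4747241}{334199} = \frac{0}{-19 + 2068} + \frac{4747241}{334199} = \frac{0}{2049} + 4747241 \cdot \frac{1}{334199} = 0 \cdot \frac{1}{2049} + \frac{4747241}{334199} = 0 + \frac{4747241}{334199} = \frac{4747241}{334199}$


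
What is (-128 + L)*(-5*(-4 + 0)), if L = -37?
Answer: -3300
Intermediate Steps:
(-128 + L)*(-5*(-4 + 0)) = (-128 - 37)*(-5*(-4 + 0)) = -(-825)*(-4) = -165*20 = -3300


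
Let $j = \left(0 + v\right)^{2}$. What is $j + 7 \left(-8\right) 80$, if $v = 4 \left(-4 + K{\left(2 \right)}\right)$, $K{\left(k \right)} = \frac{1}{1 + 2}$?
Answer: $- \frac{38384}{9} \approx -4264.9$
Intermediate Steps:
$K{\left(k \right)} = \frac{1}{3}$
$v = - \frac{44}{3}$ ($v = 4 \left(-4 + \frac{1}{3}\right) = 4 \left(- \frac{11}{3}\right) = - \frac{44}{3} \approx -14.667$)
$j = \frac{1936}{9}$ ($j = \left(0 - \frac{44}{3}\right)^{2} = \left(- \frac{44}{3}\right)^{2} = \frac{1936}{9} \approx 215.11$)
$j + 7 \left(-8\right) 80 = \frac{1936}{9} + 7 \left(-8\right) 80 = \frac{1936}{9} - 4480 = - \frac{38384}{9}$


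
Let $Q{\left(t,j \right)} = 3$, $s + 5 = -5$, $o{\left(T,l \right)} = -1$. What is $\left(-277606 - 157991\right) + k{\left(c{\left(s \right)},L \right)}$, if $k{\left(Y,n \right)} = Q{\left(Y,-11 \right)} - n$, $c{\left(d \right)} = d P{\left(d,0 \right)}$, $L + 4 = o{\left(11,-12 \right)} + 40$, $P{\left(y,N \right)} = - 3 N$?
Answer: $-435629$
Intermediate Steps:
$s = -10$ ($s = -5 - 5 = -10$)
$L = 35$ ($L = -4 + \left(-1 + 40\right) = -4 + 39 = 35$)
$c{\left(d \right)} = 0$ ($c{\left(d \right)} = d \left(\left(-3\right) 0\right) = d 0 = 0$)
$k{\left(Y,n \right)} = 3 - n$
$\left(-277606 - 157991\right) + k{\left(c{\left(s \right)},L \right)} = \left(-277606 - 157991\right) + \left(3 - 35\right) = -435597 + \left(3 - 35\right) = -435597 - 32 = -435629$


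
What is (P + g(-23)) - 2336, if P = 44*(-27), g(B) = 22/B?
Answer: -81074/23 ≈ -3525.0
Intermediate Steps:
P = -1188
(P + g(-23)) - 2336 = (-1188 + 22/(-23)) - 2336 = (-1188 + 22*(-1/23)) - 2336 = (-1188 - 22/23) - 2336 = -27346/23 - 2336 = -81074/23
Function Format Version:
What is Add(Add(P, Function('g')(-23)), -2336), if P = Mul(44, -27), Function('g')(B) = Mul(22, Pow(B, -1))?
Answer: Rational(-81074, 23) ≈ -3525.0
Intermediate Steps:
P = -1188
Add(Add(P, Function('g')(-23)), -2336) = Add(Add(-1188, Mul(22, Pow(-23, -1))), -2336) = Add(Add(-1188, Mul(22, Rational(-1, 23))), -2336) = Add(Add(-1188, Rational(-22, 23)), -2336) = Add(Rational(-27346, 23), -2336) = Rational(-81074, 23)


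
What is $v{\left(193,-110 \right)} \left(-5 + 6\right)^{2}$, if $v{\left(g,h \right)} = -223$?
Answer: $-223$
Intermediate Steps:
$v{\left(193,-110 \right)} \left(-5 + 6\right)^{2} = - 223 \left(-5 + 6\right)^{2} = - 223 \cdot 1^{2} = \left(-223\right) 1 = -223$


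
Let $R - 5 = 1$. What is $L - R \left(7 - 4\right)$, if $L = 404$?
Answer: $386$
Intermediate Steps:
$R = 6$ ($R = 5 + 1 = 6$)
$L - R \left(7 - 4\right) = 404 - 6 \left(7 - 4\right) = 404 - 6 \cdot 3 = 404 - 18 = 386$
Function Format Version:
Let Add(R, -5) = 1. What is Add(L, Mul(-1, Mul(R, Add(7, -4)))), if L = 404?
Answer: 386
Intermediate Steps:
R = 6 (R = Add(5, 1) = 6)
Add(L, Mul(-1, Mul(R, Add(7, -4)))) = Add(404, Mul(-1, Mul(6, Add(7, -4)))) = Add(404, Mul(-1, Mul(6, 3))) = Add(404, Mul(-1, 18)) = Add(404, -18) = 386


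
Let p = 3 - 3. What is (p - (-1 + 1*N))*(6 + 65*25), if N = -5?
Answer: 9786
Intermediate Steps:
p = 0
(p - (-1 + 1*N))*(6 + 65*25) = (0 - (-1 + 1*(-5)))*(6 + 65*25) = (0 - (-1 - 5))*(6 + 1625) = (0 - 1*(-6))*1631 = (0 + 6)*1631 = 6*1631 = 9786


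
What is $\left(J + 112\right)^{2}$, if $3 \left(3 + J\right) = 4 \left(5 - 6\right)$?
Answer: $\frac{104329}{9} \approx 11592.0$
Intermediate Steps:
$J = - \frac{13}{3}$ ($J = -3 + \frac{4 \left(5 - 6\right)}{3} = -3 + \frac{4 \left(-1\right)}{3} = -3 + \frac{1}{3} \left(-4\right) = -3 - \frac{4}{3} = - \frac{13}{3} \approx -4.3333$)
$\left(J + 112\right)^{2} = \left(- \frac{13}{3} + 112\right)^{2} = \left(\frac{323}{3}\right)^{2} = \frac{104329}{9}$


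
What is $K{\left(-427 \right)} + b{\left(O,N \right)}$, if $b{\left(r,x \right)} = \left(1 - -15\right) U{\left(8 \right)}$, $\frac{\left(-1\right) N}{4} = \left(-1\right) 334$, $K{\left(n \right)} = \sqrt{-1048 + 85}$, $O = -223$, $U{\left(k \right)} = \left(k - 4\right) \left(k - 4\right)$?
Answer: $256 + 3 i \sqrt{107} \approx 256.0 + 31.032 i$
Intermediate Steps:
$U{\left(k \right)} = \left(-4 + k\right)^{2}$ ($U{\left(k \right)} = \left(-4 + k\right) \left(-4 + k\right) = \left(-4 + k\right)^{2}$)
$K{\left(n \right)} = 3 i \sqrt{107}$ ($K{\left(n \right)} = \sqrt{-963} = 3 i \sqrt{107}$)
$N = 1336$ ($N = - 4 \left(\left(-1\right) 334\right) = \left(-4\right) \left(-334\right) = 1336$)
$b{\left(r,x \right)} = 256$ ($b{\left(r,x \right)} = \left(1 - -15\right) \left(-4 + 8\right)^{2} = \left(1 + 15\right) 4^{2} = 16 \cdot 16 = 256$)
$K{\left(-427 \right)} + b{\left(O,N \right)} = 3 i \sqrt{107} + 256 = 256 + 3 i \sqrt{107}$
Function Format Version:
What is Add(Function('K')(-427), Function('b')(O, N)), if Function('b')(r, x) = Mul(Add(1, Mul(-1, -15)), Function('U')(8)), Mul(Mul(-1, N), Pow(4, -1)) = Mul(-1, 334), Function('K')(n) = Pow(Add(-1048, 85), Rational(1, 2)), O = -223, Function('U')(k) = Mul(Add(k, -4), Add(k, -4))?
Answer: Add(256, Mul(3, I, Pow(107, Rational(1, 2)))) ≈ Add(256.00, Mul(31.032, I))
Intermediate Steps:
Function('U')(k) = Pow(Add(-4, k), 2) (Function('U')(k) = Mul(Add(-4, k), Add(-4, k)) = Pow(Add(-4, k), 2))
Function('K')(n) = Mul(3, I, Pow(107, Rational(1, 2))) (Function('K')(n) = Pow(-963, Rational(1, 2)) = Mul(3, I, Pow(107, Rational(1, 2))))
N = 1336 (N = Mul(-4, Mul(-1, 334)) = Mul(-4, -334) = 1336)
Function('b')(r, x) = 256 (Function('b')(r, x) = Mul(Add(1, Mul(-1, -15)), Pow(Add(-4, 8), 2)) = Mul(Add(1, 15), Pow(4, 2)) = Mul(16, 16) = 256)
Add(Function('K')(-427), Function('b')(O, N)) = Add(Mul(3, I, Pow(107, Rational(1, 2))), 256) = Add(256, Mul(3, I, Pow(107, Rational(1, 2))))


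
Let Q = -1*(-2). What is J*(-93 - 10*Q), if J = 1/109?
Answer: -113/109 ≈ -1.0367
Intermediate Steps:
Q = 2
J = 1/109 ≈ 0.0091743
J*(-93 - 10*Q) = (-93 - 10*2)/109 = (-93 - 20)/109 = (1/109)*(-113) = -113/109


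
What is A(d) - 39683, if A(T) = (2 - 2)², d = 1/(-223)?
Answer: -39683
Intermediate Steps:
d = -1/223 ≈ -0.0044843
A(T) = 0 (A(T) = 0² = 0)
A(d) - 39683 = 0 - 39683 = -39683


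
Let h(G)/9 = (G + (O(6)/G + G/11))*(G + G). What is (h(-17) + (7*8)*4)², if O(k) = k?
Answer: 4366037776/121 ≈ 3.6083e+7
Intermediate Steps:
h(G) = 18*G*(6/G + 12*G/11) (h(G) = 9*((G + (6/G + G/11))*(G + G)) = 9*((G + (6/G + G*(1/11)))*(2*G)) = 9*((G + (6/G + G/11))*(2*G)) = 9*((6/G + 12*G/11)*(2*G)) = 9*(2*G*(6/G + 12*G/11)) = 18*G*(6/G + 12*G/11))
(h(-17) + (7*8)*4)² = ((108 + (216/11)*(-17)²) + (7*8)*4)² = ((108 + (216/11)*289) + 56*4)² = ((108 + 62424/11) + 224)² = (63612/11 + 224)² = (66076/11)² = 4366037776/121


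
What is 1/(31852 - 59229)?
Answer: -1/27377 ≈ -3.6527e-5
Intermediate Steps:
1/(31852 - 59229) = 1/(-27377) = -1/27377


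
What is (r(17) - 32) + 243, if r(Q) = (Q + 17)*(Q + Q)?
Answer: 1367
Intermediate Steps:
r(Q) = 2*Q*(17 + Q) (r(Q) = (17 + Q)*(2*Q) = 2*Q*(17 + Q))
(r(17) - 32) + 243 = (2*17*(17 + 17) - 32) + 243 = (2*17*34 - 32) + 243 = (1156 - 32) + 243 = 1124 + 243 = 1367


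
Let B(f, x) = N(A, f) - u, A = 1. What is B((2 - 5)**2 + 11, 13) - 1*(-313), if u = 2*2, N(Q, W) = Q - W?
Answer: 290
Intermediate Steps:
u = 4
B(f, x) = -3 - f (B(f, x) = (1 - f) - 1*4 = (1 - f) - 4 = -3 - f)
B((2 - 5)**2 + 11, 13) - 1*(-313) = (-3 - ((2 - 5)**2 + 11)) - 1*(-313) = (-3 - ((-3)**2 + 11)) + 313 = (-3 - (9 + 11)) + 313 = (-3 - 1*20) + 313 = (-3 - 20) + 313 = -23 + 313 = 290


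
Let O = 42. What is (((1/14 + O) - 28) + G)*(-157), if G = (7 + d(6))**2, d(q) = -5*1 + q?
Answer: -171601/14 ≈ -12257.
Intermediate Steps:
d(q) = -5 + q
G = 64 (G = (7 + (-5 + 6))**2 = (7 + 1)**2 = 8**2 = 64)
(((1/14 + O) - 28) + G)*(-157) = (((1/14 + 42) - 28) + 64)*(-157) = ((589/14 - 28) + 64)*(-157) = (197/14 + 64)*(-157) = (1093/14)*(-157) = -171601/14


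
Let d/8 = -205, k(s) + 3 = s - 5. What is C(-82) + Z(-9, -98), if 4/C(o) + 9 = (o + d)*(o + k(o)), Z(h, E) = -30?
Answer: -8885246/296175 ≈ -30.000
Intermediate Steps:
k(s) = -8 + s (k(s) = -3 + (s - 5) = -3 + (-5 + s) = -8 + s)
d = -1640 (d = 8*(-205) = -1640)
C(o) = 4/(-9 + (-1640 + o)*(-8 + 2*o)) (C(o) = 4/(-9 + (o - 1640)*(o + (-8 + o))) = 4/(-9 + (-1640 + o)*(-8 + 2*o)))
C(-82) + Z(-9, -98) = 4/(13111 - 3288*(-82) + 2*(-82)²) - 30 = 4/(13111 + 269616 + 2*6724) - 30 = 4/(13111 + 269616 + 13448) - 30 = 4/296175 - 30 = -8885246/296175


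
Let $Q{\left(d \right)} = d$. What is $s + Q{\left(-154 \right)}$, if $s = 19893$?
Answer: $19739$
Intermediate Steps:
$s + Q{\left(-154 \right)} = 19893 - 154 = 19739$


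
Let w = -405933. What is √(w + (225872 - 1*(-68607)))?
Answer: I*√111454 ≈ 333.85*I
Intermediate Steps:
√(w + (225872 - 1*(-68607))) = √(-405933 + (225872 - 1*(-68607))) = √(-405933 + (225872 + 68607)) = √(-405933 + 294479) = √(-111454) = I*√111454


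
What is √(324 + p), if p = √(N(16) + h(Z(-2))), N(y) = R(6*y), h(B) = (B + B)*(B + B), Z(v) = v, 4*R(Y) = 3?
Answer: √(1296 + 2*√67)/2 ≈ 18.113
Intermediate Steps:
R(Y) = ¾ (R(Y) = (¼)*3 = ¾)
h(B) = 4*B² (h(B) = (2*B)*(2*B) = 4*B²)
N(y) = ¾
p = √67/2 (p = √(¾ + 4*(-2)²) = √(¾ + 4*4) = √(¾ + 16) = √(67/4) = √67/2 ≈ 4.0927)
√(324 + p) = √(324 + √67/2)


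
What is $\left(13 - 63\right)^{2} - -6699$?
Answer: $9199$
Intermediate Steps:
$\left(13 - 63\right)^{2} - -6699 = \left(13 - 63\right)^{2} + 6699 = \left(-50\right)^{2} + 6699 = 2500 + 6699 = 9199$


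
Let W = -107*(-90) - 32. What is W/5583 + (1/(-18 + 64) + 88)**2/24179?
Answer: 582590149655/285641711412 ≈ 2.0396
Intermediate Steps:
W = 9598 (W = 9630 - 32 = 9598)
W/5583 + (1/(-18 + 64) + 88)**2/24179 = 9598/5583 + (1/(-18 + 64) + 88)**2/24179 = 9598*(1/5583) + (1/46 + 88)**2*(1/24179) = 9598/5583 + (1/46 + 88)**2*(1/24179) = 9598/5583 + (4049/46)**2*(1/24179) = 9598/5583 + (16394401/2116)*(1/24179) = 9598/5583 + 16394401/51162764 = 582590149655/285641711412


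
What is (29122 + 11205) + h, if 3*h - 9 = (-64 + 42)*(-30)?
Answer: 40550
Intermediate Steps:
h = 223 (h = 3 + ((-64 + 42)*(-30))/3 = 3 + (-22*(-30))/3 = 3 + (1/3)*660 = 3 + 220 = 223)
(29122 + 11205) + h = (29122 + 11205) + 223 = 40327 + 223 = 40550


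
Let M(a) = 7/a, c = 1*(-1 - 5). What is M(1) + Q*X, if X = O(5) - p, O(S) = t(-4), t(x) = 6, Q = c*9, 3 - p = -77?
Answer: 4003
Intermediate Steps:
p = 80 (p = 3 - 1*(-77) = 3 + 77 = 80)
c = -6 (c = 1*(-6) = -6)
Q = -54 (Q = -6*9 = -54)
O(S) = 6
X = -74 (X = 6 - 1*80 = 6 - 80 = -74)
M(1) + Q*X = 7/1 - 54*(-74) = 7*1 + 3996 = 7 + 3996 = 4003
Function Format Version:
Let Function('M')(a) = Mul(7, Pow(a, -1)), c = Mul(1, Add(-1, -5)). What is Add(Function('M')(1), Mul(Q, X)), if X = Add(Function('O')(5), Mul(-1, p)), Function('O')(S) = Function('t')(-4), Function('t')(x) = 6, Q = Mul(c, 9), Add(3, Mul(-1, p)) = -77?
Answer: 4003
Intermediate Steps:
p = 80 (p = Add(3, Mul(-1, -77)) = Add(3, 77) = 80)
c = -6 (c = Mul(1, -6) = -6)
Q = -54 (Q = Mul(-6, 9) = -54)
Function('O')(S) = 6
X = -74 (X = Add(6, Mul(-1, 80)) = Add(6, -80) = -74)
Add(Function('M')(1), Mul(Q, X)) = Add(Mul(7, Pow(1, -1)), Mul(-54, -74)) = Add(Mul(7, 1), 3996) = Add(7, 3996) = 4003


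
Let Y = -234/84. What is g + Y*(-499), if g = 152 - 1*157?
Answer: 19391/14 ≈ 1385.1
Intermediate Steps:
g = -5 (g = 152 - 157 = -5)
Y = -39/14 (Y = -234*1/84 = -39/14 ≈ -2.7857)
g + Y*(-499) = -5 - 39/14*(-499) = -5 + 19461/14 = 19391/14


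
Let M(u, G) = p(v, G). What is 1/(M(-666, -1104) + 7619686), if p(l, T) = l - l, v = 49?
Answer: 1/7619686 ≈ 1.3124e-7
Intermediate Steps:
p(l, T) = 0
M(u, G) = 0
1/(M(-666, -1104) + 7619686) = 1/(0 + 7619686) = 1/7619686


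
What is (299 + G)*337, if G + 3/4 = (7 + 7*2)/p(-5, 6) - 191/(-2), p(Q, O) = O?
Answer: 535493/4 ≈ 1.3387e+5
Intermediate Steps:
G = 393/4 (G = -¾ + ((7 + 7*2)/6 - 191/(-2)) = -¾ + ((7 + 14)*(⅙) - 191*(-½)) = -¾ + (21*(⅙) + 191/2) = -¾ + (7/2 + 191/2) = -¾ + 99 = 393/4 ≈ 98.250)
(299 + G)*337 = (299 + 393/4)*337 = (1589/4)*337 = 535493/4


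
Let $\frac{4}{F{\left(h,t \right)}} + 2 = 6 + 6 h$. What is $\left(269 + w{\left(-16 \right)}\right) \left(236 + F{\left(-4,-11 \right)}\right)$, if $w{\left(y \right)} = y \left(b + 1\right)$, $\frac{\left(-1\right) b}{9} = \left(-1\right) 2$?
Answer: $-8253$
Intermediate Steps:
$F{\left(h,t \right)} = \frac{4}{4 + 6 h}$ ($F{\left(h,t \right)} = \frac{4}{-2 + \left(6 + 6 h\right)} = \frac{4}{4 + 6 h}$)
$b = 18$ ($b = - 9 \left(\left(-1\right) 2\right) = \left(-9\right) \left(-2\right) = 18$)
$w{\left(y \right)} = 19 y$ ($w{\left(y \right)} = y \left(18 + 1\right) = y 19 = 19 y$)
$\left(269 + w{\left(-16 \right)}\right) \left(236 + F{\left(-4,-11 \right)}\right) = \left(269 + 19 \left(-16\right)\right) \left(236 + \frac{2}{2 + 3 \left(-4\right)}\right) = \left(269 - 304\right) \left(236 + \frac{2}{2 - 12}\right) = - 35 \left(236 + \frac{2}{-10}\right) = - 35 \left(236 + 2 \left(- \frac{1}{10}\right)\right) = - 35 \left(236 - \frac{1}{5}\right) = \left(-35\right) \frac{1179}{5} = -8253$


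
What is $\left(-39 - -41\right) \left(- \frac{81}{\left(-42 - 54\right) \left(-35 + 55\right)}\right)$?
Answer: $\frac{27}{320} \approx 0.084375$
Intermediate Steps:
$\left(-39 - -41\right) \left(- \frac{81}{\left(-42 - 54\right) \left(-35 + 55\right)}\right) = \left(-39 + 41\right) \left(- \frac{81}{\left(-96\right) 20}\right) = 2 \left(- \frac{81}{-1920}\right) = 2 \left(\left(-81\right) \left(- \frac{1}{1920}\right)\right) = 2 \cdot \frac{27}{640} = \frac{27}{320}$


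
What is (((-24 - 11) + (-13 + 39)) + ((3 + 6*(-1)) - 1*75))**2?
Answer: 7569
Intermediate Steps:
(((-24 - 11) + (-13 + 39)) + ((3 + 6*(-1)) - 1*75))**2 = ((-35 + 26) + ((3 - 6) - 75))**2 = (-9 + (-3 - 75))**2 = (-9 - 78)**2 = (-87)**2 = 7569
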